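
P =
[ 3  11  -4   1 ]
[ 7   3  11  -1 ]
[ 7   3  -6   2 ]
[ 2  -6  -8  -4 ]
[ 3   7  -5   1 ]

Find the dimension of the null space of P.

Row reduce to echelon form.
R2 ← R2 − (7/3)·R1: [0, -68/3, 61/3, -10/3]
R3 ← R3 − (7/3)·R1: [0, -68/3, 10/3, -1/3]
R4 ← R4 − (2/3)·R1: [0, -40/3, -16/3, -14/3]
R5 ← R5 − R1: [0, -4, -1, 0]
R3 ← R3 − R2: [0, 0, -17, 3]
R4 ← R4 − (10/17)·R2: [0, 0, -294/17, -46/17]
R5 ← R5 − (3/17)·R2: [0, 0, -78/17, 10/17]
R4 ← R4 − (294/289)·R3: [0, 0, 0, -1664/289]
R5 ← R5 − (78/289)·R3: [0, 0, 0, -64/289]
R5 ← R5 − (1/26)·R4: [0, 0, 0, 0]
4 nonzero rows, so rank(P) = 4.
P has 4 columns; by rank–nullity, nullity = 4 − 4 = 0.

0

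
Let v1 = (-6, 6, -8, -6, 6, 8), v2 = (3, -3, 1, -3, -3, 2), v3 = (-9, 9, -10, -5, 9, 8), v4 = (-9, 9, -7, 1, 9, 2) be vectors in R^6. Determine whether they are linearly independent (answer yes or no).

Form the matrix with these vectors as rows and row reduce.
R2 ← R2 + (1/2)·R1: [0, 0, -3, -6, 0, 6]
R3 ← R3 − (3/2)·R1: [0, 0, 2, 4, 0, -4]
R4 ← R4 − (3/2)·R1: [0, 0, 5, 10, 0, -10]
R3 ← R3 + (2/3)·R2: [0, 0, 0, 0, 0, 0]
R4 ← R4 + (5/3)·R2: [0, 0, 0, 0, 0, 0]
2 nonzero rows, so the 4 vectors span a space of dimension 2.
Since 2 < 4, the vectors are linearly dependent.

no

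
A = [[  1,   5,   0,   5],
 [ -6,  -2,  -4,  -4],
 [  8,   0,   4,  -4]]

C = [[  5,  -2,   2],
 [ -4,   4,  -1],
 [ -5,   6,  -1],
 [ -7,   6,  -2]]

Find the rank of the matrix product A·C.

First compute AC:
[[-50,  48, -13],
 [ 26, -44,   2],
 [ 48, -16,  20]]
Now row reduce the product.
R2 ← R2 + (13/25)·R1: [0, -476/25, -119/25]
R3 ← R3 + (24/25)·R1: [0, 752/25, 188/25]
R3 ← R3 + (188/119)·R2: [0, 0, 0]
2 nonzero rows, so rank(AC) = 2.

2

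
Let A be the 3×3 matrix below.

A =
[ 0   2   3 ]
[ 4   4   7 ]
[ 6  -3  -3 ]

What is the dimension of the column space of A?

2

Row reduce to echelon form.
Swap R1 ↔ R2
R3 ← R3 − (3/2)·R1: [0, -9, -27/2]
R3 ← R3 + (9/2)·R2: [0, 0, 0]
Echelon form has 2 nonzero rows, so rank(A) = 2.
The column space has dimension equal to the rank: 2.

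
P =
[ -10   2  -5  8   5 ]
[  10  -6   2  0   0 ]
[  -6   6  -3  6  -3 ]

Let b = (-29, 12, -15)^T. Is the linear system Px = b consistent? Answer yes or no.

yes

Row reduce the augmented matrix [P | b].
R2 ← R2 + R1: [0, -4, -3, 8, 5, -17]
R3 ← R3 − (3/5)·R1: [0, 24/5, 0, 6/5, -6, 12/5]
R3 ← R3 + (6/5)·R2: [0, 0, -18/5, 54/5, 0, -18]
The echelon form has 3 nonzero rows, and every pivot lies in the first 5 columns, so rank(P) = rank([P|b]) = 3.
The system is consistent.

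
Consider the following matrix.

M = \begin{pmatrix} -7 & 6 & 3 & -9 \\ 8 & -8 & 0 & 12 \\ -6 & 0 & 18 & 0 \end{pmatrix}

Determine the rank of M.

Row reduce to echelon form.
R2 ← R2 + (8/7)·R1: [0, -8/7, 24/7, 12/7]
R3 ← R3 − (6/7)·R1: [0, -36/7, 108/7, 54/7]
R3 ← R3 − (9/2)·R2: [0, 0, 0, 0]
Echelon form has 2 nonzero rows, so rank(M) = 2.

2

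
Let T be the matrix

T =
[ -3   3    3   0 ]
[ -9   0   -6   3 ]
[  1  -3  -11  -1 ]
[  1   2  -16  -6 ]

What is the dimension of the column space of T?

3

Row reduce to echelon form.
R2 ← R2 − (3)·R1: [0, -9, -15, 3]
R3 ← R3 + (1/3)·R1: [0, -2, -10, -1]
R4 ← R4 + (1/3)·R1: [0, 3, -15, -6]
R3 ← R3 − (2/9)·R2: [0, 0, -20/3, -5/3]
R4 ← R4 + (1/3)·R2: [0, 0, -20, -5]
R4 ← R4 − (3)·R3: [0, 0, 0, 0]
Echelon form has 3 nonzero rows, so rank(T) = 3.
The column space has dimension equal to the rank: 3.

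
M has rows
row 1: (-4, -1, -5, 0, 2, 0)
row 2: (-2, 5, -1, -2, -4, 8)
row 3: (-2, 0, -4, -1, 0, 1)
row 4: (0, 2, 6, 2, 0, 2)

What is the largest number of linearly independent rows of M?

3

Row reduce to echelon form.
R2 ← R2 − (1/2)·R1: [0, 11/2, 3/2, -2, -5, 8]
R3 ← R3 − (1/2)·R1: [0, 1/2, -3/2, -1, -1, 1]
R3 ← R3 − (1/11)·R2: [0, 0, -18/11, -9/11, -6/11, 3/11]
R4 ← R4 − (4/11)·R2: [0, 0, 60/11, 30/11, 20/11, -10/11]
R4 ← R4 + (10/3)·R3: [0, 0, 0, 0, 0, 0]
Echelon form has 3 nonzero rows, so rank(M) = 3.
The rank gives the maximum number of linearly independent rows: 3.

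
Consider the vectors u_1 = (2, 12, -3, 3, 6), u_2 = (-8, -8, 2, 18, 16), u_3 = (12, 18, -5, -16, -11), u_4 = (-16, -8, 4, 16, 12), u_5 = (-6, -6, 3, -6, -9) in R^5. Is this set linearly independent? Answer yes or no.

Form the matrix with these vectors as rows and row reduce.
R2 ← R2 + (4)·R1: [0, 40, -10, 30, 40]
R3 ← R3 − (6)·R1: [0, -54, 13, -34, -47]
R4 ← R4 + (8)·R1: [0, 88, -20, 40, 60]
R5 ← R5 + (3)·R1: [0, 30, -6, 3, 9]
R3 ← R3 + (27/20)·R2: [0, 0, -1/2, 13/2, 7]
R4 ← R4 − (11/5)·R2: [0, 0, 2, -26, -28]
R5 ← R5 − (3/4)·R2: [0, 0, 3/2, -39/2, -21]
R4 ← R4 + (4)·R3: [0, 0, 0, 0, 0]
R5 ← R5 + (3)·R3: [0, 0, 0, 0, 0]
3 nonzero rows, so the 5 vectors span a space of dimension 3.
Since 3 < 5, the vectors are linearly dependent.

no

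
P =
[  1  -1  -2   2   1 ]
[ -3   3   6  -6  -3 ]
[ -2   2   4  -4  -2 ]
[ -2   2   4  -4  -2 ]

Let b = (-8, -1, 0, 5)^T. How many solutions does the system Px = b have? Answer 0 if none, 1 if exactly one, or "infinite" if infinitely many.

0

Row reduce the augmented matrix [P | b].
R2 ← R2 + (3)·R1: [0, 0, 0, 0, 0, -25]
R3 ← R3 + (2)·R1: [0, 0, 0, 0, 0, -16]
R4 ← R4 + (2)·R1: [0, 0, 0, 0, 0, -11]
R3 ← R3 − (16/25)·R2: [0, 0, 0, 0, 0, 0]
R4 ← R4 − (11/25)·R2: [0, 0, 0, 0, 0, 0]
The echelon form has 2 nonzero rows; the last pivot sits in the augmented column, so rank(P) = 1 but rank([P|b]) = 2.
Since the ranks differ, the system is inconsistent.
It has no solutions.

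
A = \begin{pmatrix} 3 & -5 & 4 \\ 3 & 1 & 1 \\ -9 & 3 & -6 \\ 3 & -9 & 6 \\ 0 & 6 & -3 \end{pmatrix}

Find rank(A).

Row reduce to echelon form.
R2 ← R2 − R1: [0, 6, -3]
R3 ← R3 + (3)·R1: [0, -12, 6]
R4 ← R4 − R1: [0, -4, 2]
R3 ← R3 + (2)·R2: [0, 0, 0]
R4 ← R4 + (2/3)·R2: [0, 0, 0]
R5 ← R5 − R2: [0, 0, 0]
Echelon form has 2 nonzero rows, so rank(A) = 2.

2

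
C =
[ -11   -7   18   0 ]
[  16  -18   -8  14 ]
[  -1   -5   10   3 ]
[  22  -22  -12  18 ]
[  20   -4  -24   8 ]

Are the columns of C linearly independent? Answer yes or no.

no

Row reduce C to echelon form.
R2 ← R2 + (16/11)·R1: [0, -310/11, 200/11, 14]
R3 ← R3 − (1/11)·R1: [0, -48/11, 92/11, 3]
R4 ← R4 + (2)·R1: [0, -36, 24, 18]
R5 ← R5 + (20/11)·R1: [0, -184/11, 96/11, 8]
R3 ← R3 − (24/155)·R2: [0, 0, 172/31, 129/155]
R4 ← R4 − (198/155)·R2: [0, 0, 24/31, 18/155]
R5 ← R5 − (92/155)·R2: [0, 0, -64/31, -48/155]
R4 ← R4 − (6/43)·R3: [0, 0, 0, 0]
R5 ← R5 + (16/43)·R3: [0, 0, 0, 0]
3 pivots among 4 columns.
Only 3 < 4 pivot columns, so the columns are linearly dependent.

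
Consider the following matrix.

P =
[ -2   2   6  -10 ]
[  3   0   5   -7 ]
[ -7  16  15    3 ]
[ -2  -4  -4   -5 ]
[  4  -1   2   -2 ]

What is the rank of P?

Row reduce to echelon form.
R2 ← R2 + (3/2)·R1: [0, 3, 14, -22]
R3 ← R3 − (7/2)·R1: [0, 9, -6, 38]
R4 ← R4 − R1: [0, -6, -10, 5]
R5 ← R5 + (2)·R1: [0, 3, 14, -22]
R3 ← R3 − (3)·R2: [0, 0, -48, 104]
R4 ← R4 + (2)·R2: [0, 0, 18, -39]
R5 ← R5 − R2: [0, 0, 0, 0]
R4 ← R4 + (3/8)·R3: [0, 0, 0, 0]
Echelon form has 3 nonzero rows, so rank(P) = 3.

3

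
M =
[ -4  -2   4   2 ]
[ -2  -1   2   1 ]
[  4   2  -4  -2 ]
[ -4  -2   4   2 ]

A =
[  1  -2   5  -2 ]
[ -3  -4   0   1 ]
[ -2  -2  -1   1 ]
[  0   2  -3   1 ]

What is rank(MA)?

1

First compute MA:
[[ -6,  12, -30,  12],
 [ -3,   6, -15,   6],
 [  6, -12,  30, -12],
 [ -6,  12, -30,  12]]
Now row reduce the product.
R2 ← R2 − (1/2)·R1: [0, 0, 0, 0]
R3 ← R3 + R1: [0, 0, 0, 0]
R4 ← R4 − R1: [0, 0, 0, 0]
1 nonzero row, so rank(MA) = 1.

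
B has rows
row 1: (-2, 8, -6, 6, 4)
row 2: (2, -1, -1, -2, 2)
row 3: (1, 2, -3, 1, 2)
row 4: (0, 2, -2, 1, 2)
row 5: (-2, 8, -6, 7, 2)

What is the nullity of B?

Row reduce to echelon form.
R2 ← R2 + R1: [0, 7, -7, 4, 6]
R3 ← R3 + (1/2)·R1: [0, 6, -6, 4, 4]
R5 ← R5 − R1: [0, 0, 0, 1, -2]
R3 ← R3 − (6/7)·R2: [0, 0, 0, 4/7, -8/7]
R4 ← R4 − (2/7)·R2: [0, 0, 0, -1/7, 2/7]
R4 ← R4 + (1/4)·R3: [0, 0, 0, 0, 0]
R5 ← R5 − (7/4)·R3: [0, 0, 0, 0, 0]
3 nonzero rows, so rank(B) = 3.
B has 5 columns; by rank–nullity, nullity = 5 − 3 = 2.

2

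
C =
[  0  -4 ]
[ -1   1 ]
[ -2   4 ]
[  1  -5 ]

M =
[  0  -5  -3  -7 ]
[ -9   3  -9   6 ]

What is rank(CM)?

First compute CM:
[[ 36, -12,  36, -24],
 [ -9,   8,  -6,  13],
 [-36,  22, -30,  38],
 [ 45, -20,  42, -37]]
Now row reduce the product.
R2 ← R2 + (1/4)·R1: [0, 5, 3, 7]
R3 ← R3 + R1: [0, 10, 6, 14]
R4 ← R4 − (5/4)·R1: [0, -5, -3, -7]
R3 ← R3 − (2)·R2: [0, 0, 0, 0]
R4 ← R4 + R2: [0, 0, 0, 0]
2 nonzero rows, so rank(CM) = 2.

2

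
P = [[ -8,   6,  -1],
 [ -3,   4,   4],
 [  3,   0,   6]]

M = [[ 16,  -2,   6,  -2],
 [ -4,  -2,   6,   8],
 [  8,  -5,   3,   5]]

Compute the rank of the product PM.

2

First compute PM:
[[-160,   9, -15,  59],
 [-32, -22,  18,  58],
 [ 96, -36,  36,  24]]
Now row reduce the product.
R2 ← R2 − (1/5)·R1: [0, -119/5, 21, 231/5]
R3 ← R3 + (3/5)·R1: [0, -153/5, 27, 297/5]
R3 ← R3 − (9/7)·R2: [0, 0, 0, 0]
2 nonzero rows, so rank(PM) = 2.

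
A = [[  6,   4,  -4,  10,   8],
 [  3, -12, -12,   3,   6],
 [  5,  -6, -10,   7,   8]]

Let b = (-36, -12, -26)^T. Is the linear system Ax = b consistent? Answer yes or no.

yes

Row reduce the augmented matrix [A | b].
R2 ← R2 − (1/2)·R1: [0, -14, -10, -2, 2, 6]
R3 ← R3 − (5/6)·R1: [0, -28/3, -20/3, -4/3, 4/3, 4]
R3 ← R3 − (2/3)·R2: [0, 0, 0, 0, 0, 0]
The echelon form has 2 nonzero rows, and every pivot lies in the first 5 columns, so rank(A) = rank([A|b]) = 2.
The system is consistent.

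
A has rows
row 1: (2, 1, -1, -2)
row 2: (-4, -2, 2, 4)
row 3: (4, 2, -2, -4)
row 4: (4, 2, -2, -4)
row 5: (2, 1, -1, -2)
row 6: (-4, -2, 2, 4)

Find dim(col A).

Row reduce to echelon form.
R2 ← R2 + (2)·R1: [0, 0, 0, 0]
R3 ← R3 − (2)·R1: [0, 0, 0, 0]
R4 ← R4 − (2)·R1: [0, 0, 0, 0]
R5 ← R5 − R1: [0, 0, 0, 0]
R6 ← R6 + (2)·R1: [0, 0, 0, 0]
Echelon form has 1 nonzero row, so rank(A) = 1.
The column space has dimension equal to the rank: 1.

1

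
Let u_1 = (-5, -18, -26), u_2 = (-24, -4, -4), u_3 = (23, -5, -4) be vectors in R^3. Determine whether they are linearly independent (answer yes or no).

yes

Form the matrix with these vectors as rows and row reduce.
R2 ← R2 − (24/5)·R1: [0, 412/5, 604/5]
R3 ← R3 + (23/5)·R1: [0, -439/5, -618/5]
R3 ← R3 + (439/412)·R2: [0, 0, 527/103]
3 nonzero rows, so the 3 vectors span a space of dimension 3.
Since 3 = 3, the vectors are linearly independent.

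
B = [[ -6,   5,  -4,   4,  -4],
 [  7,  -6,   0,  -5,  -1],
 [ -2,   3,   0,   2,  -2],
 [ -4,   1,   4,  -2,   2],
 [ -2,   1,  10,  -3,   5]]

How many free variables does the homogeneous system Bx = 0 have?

Row reduce to echelon form.
R2 ← R2 + (7/6)·R1: [0, -1/6, -14/3, -1/3, -17/3]
R3 ← R3 − (1/3)·R1: [0, 4/3, 4/3, 2/3, -2/3]
R4 ← R4 − (2/3)·R1: [0, -7/3, 20/3, -14/3, 14/3]
R5 ← R5 − (1/3)·R1: [0, -2/3, 34/3, -13/3, 19/3]
R3 ← R3 + (8)·R2: [0, 0, -36, -2, -46]
R4 ← R4 − (14)·R2: [0, 0, 72, 0, 84]
R5 ← R5 − (4)·R2: [0, 0, 30, -3, 29]
R4 ← R4 + (2)·R3: [0, 0, 0, -4, -8]
R5 ← R5 + (5/6)·R3: [0, 0, 0, -14/3, -28/3]
R5 ← R5 − (7/6)·R4: [0, 0, 0, 0, 0]
4 nonzero rows, so rank(B) = 4.
B has 5 columns; by rank–nullity, nullity = 5 − 4 = 1.

1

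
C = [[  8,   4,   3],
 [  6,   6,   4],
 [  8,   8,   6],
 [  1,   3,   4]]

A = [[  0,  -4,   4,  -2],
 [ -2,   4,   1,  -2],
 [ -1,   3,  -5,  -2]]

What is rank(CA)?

First compute CA:
[[-11,  -7,  21, -30],
 [-16,  12,  10, -32],
 [-22,  18,  10, -44],
 [-10,  20, -13, -16]]
Now row reduce the product.
R2 ← R2 − (16/11)·R1: [0, 244/11, -226/11, 128/11]
R3 ← R3 − (2)·R1: [0, 32, -32, 16]
R4 ← R4 − (10/11)·R1: [0, 290/11, -353/11, 124/11]
R3 ← R3 − (88/61)·R2: [0, 0, -144/61, -48/61]
R4 ← R4 − (145/122)·R2: [0, 0, -468/61, -156/61]
R4 ← R4 − (13/4)·R3: [0, 0, 0, 0]
3 nonzero rows, so rank(CA) = 3.

3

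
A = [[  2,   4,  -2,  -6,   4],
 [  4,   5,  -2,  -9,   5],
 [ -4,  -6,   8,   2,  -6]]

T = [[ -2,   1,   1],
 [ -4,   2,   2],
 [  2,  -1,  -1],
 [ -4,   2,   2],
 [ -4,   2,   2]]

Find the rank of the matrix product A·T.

First compute AT:
[[-16,   8,   8],
 [-16,   8,   8],
 [ 64, -32, -32]]
Now row reduce the product.
R2 ← R2 − R1: [0, 0, 0]
R3 ← R3 + (4)·R1: [0, 0, 0]
1 nonzero row, so rank(AT) = 1.

1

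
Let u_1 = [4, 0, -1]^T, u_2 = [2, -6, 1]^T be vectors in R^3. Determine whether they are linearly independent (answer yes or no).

yes

Form the matrix with these vectors as rows and row reduce.
R2 ← R2 − (1/2)·R1: [0, -6, 3/2]
2 nonzero rows, so the 2 vectors span a space of dimension 2.
Since 2 = 2, the vectors are linearly independent.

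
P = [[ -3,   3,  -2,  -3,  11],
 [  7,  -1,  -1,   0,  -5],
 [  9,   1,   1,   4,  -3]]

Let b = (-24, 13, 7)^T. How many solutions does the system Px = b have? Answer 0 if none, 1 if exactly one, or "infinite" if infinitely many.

infinite

Row reduce the augmented matrix [P | b].
R2 ← R2 + (7/3)·R1: [0, 6, -17/3, -7, 62/3, -43]
R3 ← R3 + (3)·R1: [0, 10, -5, -5, 30, -65]
R3 ← R3 − (5/3)·R2: [0, 0, 40/9, 20/3, -40/9, 20/3]
The echelon form has 3 nonzero rows, and every pivot lies in the first 5 columns, so rank(P) = rank([P|b]) = 3.
The system is consistent.
rank = 3 < 5 unknowns, so there are infinitely many solutions.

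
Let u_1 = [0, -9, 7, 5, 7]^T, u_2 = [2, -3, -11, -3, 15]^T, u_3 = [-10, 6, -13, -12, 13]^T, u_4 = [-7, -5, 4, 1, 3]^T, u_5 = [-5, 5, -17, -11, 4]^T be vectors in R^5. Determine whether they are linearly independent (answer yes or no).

yes

Form the matrix with these vectors as rows and row reduce.
Swap R1 ↔ R2
R3 ← R3 + (5)·R1: [0, -9, -68, -27, 88]
R4 ← R4 + (7/2)·R1: [0, -31/2, -69/2, -19/2, 111/2]
R5 ← R5 + (5/2)·R1: [0, -5/2, -89/2, -37/2, 83/2]
R3 ← R3 − R2: [0, 0, -75, -32, 81]
R4 ← R4 − (31/18)·R2: [0, 0, -419/9, -163/9, 391/9]
R5 ← R5 − (5/18)·R2: [0, 0, -418/9, -179/9, 356/9]
R4 ← R4 − (419/675)·R3: [0, 0, 0, 1183/675, -1538/225]
R5 ← R5 − (418/675)·R3: [0, 0, 0, -49/675, -2386/225]
R5 ← R5 + (7/169)·R4: [0, 0, 0, 0, -1840/169]
5 nonzero rows, so the 5 vectors span a space of dimension 5.
Since 5 = 5, the vectors are linearly independent.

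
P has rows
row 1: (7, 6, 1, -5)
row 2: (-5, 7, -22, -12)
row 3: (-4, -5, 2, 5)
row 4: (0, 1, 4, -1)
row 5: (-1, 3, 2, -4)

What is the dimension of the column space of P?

Row reduce to echelon form.
R2 ← R2 + (5/7)·R1: [0, 79/7, -149/7, -109/7]
R3 ← R3 + (4/7)·R1: [0, -11/7, 18/7, 15/7]
R5 ← R5 + (1/7)·R1: [0, 27/7, 15/7, -33/7]
R3 ← R3 + (11/79)·R2: [0, 0, -31/79, -2/79]
R4 ← R4 − (7/79)·R2: [0, 0, 465/79, 30/79]
R5 ← R5 − (27/79)·R2: [0, 0, 744/79, 48/79]
R4 ← R4 + (15)·R3: [0, 0, 0, 0]
R5 ← R5 + (24)·R3: [0, 0, 0, 0]
Echelon form has 3 nonzero rows, so rank(P) = 3.
The column space has dimension equal to the rank: 3.

3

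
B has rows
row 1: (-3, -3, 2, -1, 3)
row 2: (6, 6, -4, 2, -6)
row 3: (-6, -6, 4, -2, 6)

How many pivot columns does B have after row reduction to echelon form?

Row reduce to echelon form.
R2 ← R2 + (2)·R1: [0, 0, 0, 0, 0]
R3 ← R3 − (2)·R1: [0, 0, 0, 0, 0]
Echelon form has 1 nonzero row, so rank(B) = 1.
Each nonzero row contributes one pivot column: 1 pivot columns.

1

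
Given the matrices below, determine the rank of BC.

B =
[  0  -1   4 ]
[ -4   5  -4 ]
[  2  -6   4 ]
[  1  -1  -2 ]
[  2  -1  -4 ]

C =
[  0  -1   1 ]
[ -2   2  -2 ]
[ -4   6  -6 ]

First compute BC:
[[-14,  22, -22],
 [  6, -10,  10],
 [ -4,  10, -10],
 [ 10, -15,  15],
 [ 18, -28,  28]]
Now row reduce the product.
R2 ← R2 + (3/7)·R1: [0, -4/7, 4/7]
R3 ← R3 − (2/7)·R1: [0, 26/7, -26/7]
R4 ← R4 + (5/7)·R1: [0, 5/7, -5/7]
R5 ← R5 + (9/7)·R1: [0, 2/7, -2/7]
R3 ← R3 + (13/2)·R2: [0, 0, 0]
R4 ← R4 + (5/4)·R2: [0, 0, 0]
R5 ← R5 + (1/2)·R2: [0, 0, 0]
2 nonzero rows, so rank(BC) = 2.

2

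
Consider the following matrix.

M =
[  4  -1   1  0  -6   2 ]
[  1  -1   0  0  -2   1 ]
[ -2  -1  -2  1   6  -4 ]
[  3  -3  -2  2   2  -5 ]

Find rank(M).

3

Row reduce to echelon form.
R2 ← R2 − (1/4)·R1: [0, -3/4, -1/4, 0, -1/2, 1/2]
R3 ← R3 + (1/2)·R1: [0, -3/2, -3/2, 1, 3, -3]
R4 ← R4 − (3/4)·R1: [0, -9/4, -11/4, 2, 13/2, -13/2]
R3 ← R3 − (2)·R2: [0, 0, -1, 1, 4, -4]
R4 ← R4 − (3)·R2: [0, 0, -2, 2, 8, -8]
R4 ← R4 − (2)·R3: [0, 0, 0, 0, 0, 0]
Echelon form has 3 nonzero rows, so rank(M) = 3.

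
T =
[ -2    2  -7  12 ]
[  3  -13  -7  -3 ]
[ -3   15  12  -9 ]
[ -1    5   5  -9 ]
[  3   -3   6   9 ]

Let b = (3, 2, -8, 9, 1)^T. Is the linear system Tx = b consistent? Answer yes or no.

Row reduce the augmented matrix [T | b].
R2 ← R2 + (3/2)·R1: [0, -10, -35/2, 15, 13/2]
R3 ← R3 − (3/2)·R1: [0, 12, 45/2, -27, -25/2]
R4 ← R4 − (1/2)·R1: [0, 4, 17/2, -15, 15/2]
R5 ← R5 + (3/2)·R1: [0, 0, -9/2, 27, 11/2]
R3 ← R3 + (6/5)·R2: [0, 0, 3/2, -9, -47/10]
R4 ← R4 + (2/5)·R2: [0, 0, 3/2, -9, 101/10]
R4 ← R4 − R3: [0, 0, 0, 0, 74/5]
R5 ← R5 + (3)·R3: [0, 0, 0, 0, -43/5]
R5 ← R5 + (43/74)·R4: [0, 0, 0, 0, 0]
The echelon form has 4 nonzero rows; the last pivot sits in the augmented column, so rank(T) = 3 but rank([T|b]) = 4.
Since the ranks differ, the system is inconsistent.

no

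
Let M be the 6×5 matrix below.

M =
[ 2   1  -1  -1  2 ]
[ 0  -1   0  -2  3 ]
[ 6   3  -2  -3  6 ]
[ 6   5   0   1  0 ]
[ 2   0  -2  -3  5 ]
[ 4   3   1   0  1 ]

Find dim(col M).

Row reduce to echelon form.
R3 ← R3 − (3)·R1: [0, 0, 1, 0, 0]
R4 ← R4 − (3)·R1: [0, 2, 3, 4, -6]
R5 ← R5 − R1: [0, -1, -1, -2, 3]
R6 ← R6 − (2)·R1: [0, 1, 3, 2, -3]
R4 ← R4 + (2)·R2: [0, 0, 3, 0, 0]
R5 ← R5 − R2: [0, 0, -1, 0, 0]
R6 ← R6 + R2: [0, 0, 3, 0, 0]
R4 ← R4 − (3)·R3: [0, 0, 0, 0, 0]
R5 ← R5 + R3: [0, 0, 0, 0, 0]
R6 ← R6 − (3)·R3: [0, 0, 0, 0, 0]
Echelon form has 3 nonzero rows, so rank(M) = 3.
The column space has dimension equal to the rank: 3.

3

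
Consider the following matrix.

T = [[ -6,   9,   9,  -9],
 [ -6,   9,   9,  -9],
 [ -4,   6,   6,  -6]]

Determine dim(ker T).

Row reduce to echelon form.
R2 ← R2 − R1: [0, 0, 0, 0]
R3 ← R3 − (2/3)·R1: [0, 0, 0, 0]
1 nonzero row, so rank(T) = 1.
T has 4 columns; by rank–nullity, nullity = 4 − 1 = 3.

3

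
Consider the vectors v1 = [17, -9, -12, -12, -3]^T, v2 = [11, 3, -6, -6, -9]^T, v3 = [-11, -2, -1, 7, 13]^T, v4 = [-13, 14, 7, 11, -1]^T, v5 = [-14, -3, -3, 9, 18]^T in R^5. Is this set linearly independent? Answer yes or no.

Form the matrix with these vectors as rows and row reduce.
R2 ← R2 − (11/17)·R1: [0, 150/17, 30/17, 30/17, -120/17]
R3 ← R3 + (11/17)·R1: [0, -133/17, -149/17, -13/17, 188/17]
R4 ← R4 + (13/17)·R1: [0, 121/17, -37/17, 31/17, -56/17]
R5 ← R5 + (14/17)·R1: [0, -177/17, -219/17, -15/17, 264/17]
R3 ← R3 + (133/150)·R2: [0, 0, -36/5, 4/5, 24/5]
R4 ← R4 − (121/150)·R2: [0, 0, -18/5, 2/5, 12/5]
R5 ← R5 + (59/50)·R2: [0, 0, -54/5, 6/5, 36/5]
R4 ← R4 − (1/2)·R3: [0, 0, 0, 0, 0]
R5 ← R5 − (3/2)·R3: [0, 0, 0, 0, 0]
3 nonzero rows, so the 5 vectors span a space of dimension 3.
Since 3 < 5, the vectors are linearly dependent.

no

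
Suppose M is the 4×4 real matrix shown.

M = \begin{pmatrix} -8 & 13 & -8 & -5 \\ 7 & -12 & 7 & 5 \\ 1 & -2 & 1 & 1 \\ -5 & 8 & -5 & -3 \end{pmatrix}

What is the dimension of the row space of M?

2

Row reduce to echelon form.
R2 ← R2 + (7/8)·R1: [0, -5/8, 0, 5/8]
R3 ← R3 + (1/8)·R1: [0, -3/8, 0, 3/8]
R4 ← R4 − (5/8)·R1: [0, -1/8, 0, 1/8]
R3 ← R3 − (3/5)·R2: [0, 0, 0, 0]
R4 ← R4 − (1/5)·R2: [0, 0, 0, 0]
Echelon form has 2 nonzero rows, so rank(M) = 2.
The row space has dimension equal to the rank: 2.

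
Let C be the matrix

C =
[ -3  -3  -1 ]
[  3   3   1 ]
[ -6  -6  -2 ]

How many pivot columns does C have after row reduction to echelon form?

1

Row reduce to echelon form.
R2 ← R2 + R1: [0, 0, 0]
R3 ← R3 − (2)·R1: [0, 0, 0]
Echelon form has 1 nonzero row, so rank(C) = 1.
Each nonzero row contributes one pivot column: 1 pivot columns.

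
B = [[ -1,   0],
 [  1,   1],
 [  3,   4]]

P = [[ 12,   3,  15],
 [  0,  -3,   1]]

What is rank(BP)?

2

First compute BP:
[[-12,  -3, -15],
 [ 12,   0,  16],
 [ 36,  -3,  49]]
Now row reduce the product.
R2 ← R2 + R1: [0, -3, 1]
R3 ← R3 + (3)·R1: [0, -12, 4]
R3 ← R3 − (4)·R2: [0, 0, 0]
2 nonzero rows, so rank(BP) = 2.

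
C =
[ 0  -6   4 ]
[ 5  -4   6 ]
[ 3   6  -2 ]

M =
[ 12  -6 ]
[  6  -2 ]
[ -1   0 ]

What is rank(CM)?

2

First compute CM:
[[-40,  12],
 [ 30, -22],
 [ 74, -30]]
Now row reduce the product.
R2 ← R2 + (3/4)·R1: [0, -13]
R3 ← R3 + (37/20)·R1: [0, -39/5]
R3 ← R3 − (3/5)·R2: [0, 0]
2 nonzero rows, so rank(CM) = 2.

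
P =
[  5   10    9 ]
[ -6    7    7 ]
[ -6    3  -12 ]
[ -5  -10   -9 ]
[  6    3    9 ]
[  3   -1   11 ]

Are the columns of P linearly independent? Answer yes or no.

yes

Row reduce P to echelon form.
R2 ← R2 + (6/5)·R1: [0, 19, 89/5]
R3 ← R3 + (6/5)·R1: [0, 15, -6/5]
R4 ← R4 + R1: [0, 0, 0]
R5 ← R5 − (6/5)·R1: [0, -9, -9/5]
R6 ← R6 − (3/5)·R1: [0, -7, 28/5]
R3 ← R3 − (15/19)·R2: [0, 0, -1449/95]
R5 ← R5 + (9/19)·R2: [0, 0, 126/19]
R6 ← R6 + (7/19)·R2: [0, 0, 231/19]
R5 ← R5 + (10/23)·R3: [0, 0, 0]
R6 ← R6 + (55/69)·R3: [0, 0, 0]
3 pivots among 3 columns.
Every column is a pivot column, so the columns are linearly independent.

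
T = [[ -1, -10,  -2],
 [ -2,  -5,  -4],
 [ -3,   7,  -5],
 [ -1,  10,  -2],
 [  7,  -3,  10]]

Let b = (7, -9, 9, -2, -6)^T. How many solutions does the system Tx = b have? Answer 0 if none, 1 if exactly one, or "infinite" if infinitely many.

Row reduce the augmented matrix [T | b].
R2 ← R2 − (2)·R1: [0, 15, 0, -23]
R3 ← R3 − (3)·R1: [0, 37, 1, -12]
R4 ← R4 − R1: [0, 20, 0, -9]
R5 ← R5 + (7)·R1: [0, -73, -4, 43]
R3 ← R3 − (37/15)·R2: [0, 0, 1, 671/15]
R4 ← R4 − (4/3)·R2: [0, 0, 0, 65/3]
R5 ← R5 + (73/15)·R2: [0, 0, -4, -1034/15]
R5 ← R5 + (4)·R3: [0, 0, 0, 110]
R5 ← R5 − (66/13)·R4: [0, 0, 0, 0]
The echelon form has 4 nonzero rows; the last pivot sits in the augmented column, so rank(T) = 3 but rank([T|b]) = 4.
Since the ranks differ, the system is inconsistent.
It has no solutions.

0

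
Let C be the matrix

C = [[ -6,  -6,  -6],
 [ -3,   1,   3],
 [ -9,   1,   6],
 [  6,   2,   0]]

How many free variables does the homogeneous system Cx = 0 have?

1

Row reduce to echelon form.
R2 ← R2 − (1/2)·R1: [0, 4, 6]
R3 ← R3 − (3/2)·R1: [0, 10, 15]
R4 ← R4 + R1: [0, -4, -6]
R3 ← R3 − (5/2)·R2: [0, 0, 0]
R4 ← R4 + R2: [0, 0, 0]
2 nonzero rows, so rank(C) = 2.
C has 3 columns; by rank–nullity, nullity = 3 − 2 = 1.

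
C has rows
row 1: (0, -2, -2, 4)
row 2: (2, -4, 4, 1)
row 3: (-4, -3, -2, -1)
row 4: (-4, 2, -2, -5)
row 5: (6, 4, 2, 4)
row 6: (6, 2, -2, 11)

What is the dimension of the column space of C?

Row reduce to echelon form.
Swap R1 ↔ R2
R3 ← R3 + (2)·R1: [0, -11, 6, 1]
R4 ← R4 + (2)·R1: [0, -6, 6, -3]
R5 ← R5 − (3)·R1: [0, 16, -10, 1]
R6 ← R6 − (3)·R1: [0, 14, -14, 8]
R3 ← R3 − (11/2)·R2: [0, 0, 17, -21]
R4 ← R4 − (3)·R2: [0, 0, 12, -15]
R5 ← R5 + (8)·R2: [0, 0, -26, 33]
R6 ← R6 + (7)·R2: [0, 0, -28, 36]
R4 ← R4 − (12/17)·R3: [0, 0, 0, -3/17]
R5 ← R5 + (26/17)·R3: [0, 0, 0, 15/17]
R6 ← R6 + (28/17)·R3: [0, 0, 0, 24/17]
R5 ← R5 + (5)·R4: [0, 0, 0, 0]
R6 ← R6 + (8)·R4: [0, 0, 0, 0]
Echelon form has 4 nonzero rows, so rank(C) = 4.
The column space has dimension equal to the rank: 4.

4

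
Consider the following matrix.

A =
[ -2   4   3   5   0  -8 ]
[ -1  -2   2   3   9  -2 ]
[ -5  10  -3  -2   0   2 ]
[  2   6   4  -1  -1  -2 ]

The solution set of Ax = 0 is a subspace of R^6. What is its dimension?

Row reduce to echelon form.
R2 ← R2 − (1/2)·R1: [0, -4, 1/2, 1/2, 9, 2]
R3 ← R3 − (5/2)·R1: [0, 0, -21/2, -29/2, 0, 22]
R4 ← R4 + R1: [0, 10, 7, 4, -1, -10]
R4 ← R4 + (5/2)·R2: [0, 0, 33/4, 21/4, 43/2, -5]
R4 ← R4 + (11/14)·R3: [0, 0, 0, -43/7, 43/2, 86/7]
4 nonzero rows, so rank(A) = 4.
A has 6 columns; by rank–nullity, nullity = 6 − 4 = 2.

2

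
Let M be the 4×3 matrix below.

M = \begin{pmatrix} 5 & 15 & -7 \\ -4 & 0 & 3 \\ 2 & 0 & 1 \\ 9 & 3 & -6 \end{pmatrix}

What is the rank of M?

Row reduce to echelon form.
R2 ← R2 + (4/5)·R1: [0, 12, -13/5]
R3 ← R3 − (2/5)·R1: [0, -6, 19/5]
R4 ← R4 − (9/5)·R1: [0, -24, 33/5]
R3 ← R3 + (1/2)·R2: [0, 0, 5/2]
R4 ← R4 + (2)·R2: [0, 0, 7/5]
R4 ← R4 − (14/25)·R3: [0, 0, 0]
Echelon form has 3 nonzero rows, so rank(M) = 3.

3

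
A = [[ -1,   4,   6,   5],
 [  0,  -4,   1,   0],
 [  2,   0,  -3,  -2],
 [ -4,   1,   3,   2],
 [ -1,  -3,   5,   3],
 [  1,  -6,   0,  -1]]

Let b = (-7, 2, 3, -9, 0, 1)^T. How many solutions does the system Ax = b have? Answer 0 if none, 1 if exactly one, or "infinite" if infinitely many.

0

Row reduce the augmented matrix [A | b].
R3 ← R3 + (2)·R1: [0, 8, 9, 8, -11]
R4 ← R4 − (4)·R1: [0, -15, -21, -18, 19]
R5 ← R5 − R1: [0, -7, -1, -2, 7]
R6 ← R6 + R1: [0, -2, 6, 4, -6]
R3 ← R3 + (2)·R2: [0, 0, 11, 8, -7]
R4 ← R4 − (15/4)·R2: [0, 0, -99/4, -18, 23/2]
R5 ← R5 − (7/4)·R2: [0, 0, -11/4, -2, 7/2]
R6 ← R6 − (1/2)·R2: [0, 0, 11/2, 4, -7]
R4 ← R4 + (9/4)·R3: [0, 0, 0, 0, -17/4]
R5 ← R5 + (1/4)·R3: [0, 0, 0, 0, 7/4]
R6 ← R6 − (1/2)·R3: [0, 0, 0, 0, -7/2]
R5 ← R5 + (7/17)·R4: [0, 0, 0, 0, 0]
R6 ← R6 − (14/17)·R4: [0, 0, 0, 0, 0]
The echelon form has 4 nonzero rows; the last pivot sits in the augmented column, so rank(A) = 3 but rank([A|b]) = 4.
Since the ranks differ, the system is inconsistent.
It has no solutions.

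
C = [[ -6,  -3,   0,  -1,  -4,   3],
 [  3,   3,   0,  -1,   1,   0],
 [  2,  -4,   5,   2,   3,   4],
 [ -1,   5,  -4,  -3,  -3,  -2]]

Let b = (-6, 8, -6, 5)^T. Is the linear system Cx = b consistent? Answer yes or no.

Row reduce the augmented matrix [C | b].
R2 ← R2 + (1/2)·R1: [0, 3/2, 0, -3/2, -1, 3/2, 5]
R3 ← R3 + (1/3)·R1: [0, -5, 5, 5/3, 5/3, 5, -8]
R4 ← R4 − (1/6)·R1: [0, 11/2, -4, -17/6, -7/3, -5/2, 6]
R3 ← R3 + (10/3)·R2: [0, 0, 5, -10/3, -5/3, 10, 26/3]
R4 ← R4 − (11/3)·R2: [0, 0, -4, 8/3, 4/3, -8, -37/3]
R4 ← R4 + (4/5)·R3: [0, 0, 0, 0, 0, 0, -27/5]
The echelon form has 4 nonzero rows; the last pivot sits in the augmented column, so rank(C) = 3 but rank([C|b]) = 4.
Since the ranks differ, the system is inconsistent.

no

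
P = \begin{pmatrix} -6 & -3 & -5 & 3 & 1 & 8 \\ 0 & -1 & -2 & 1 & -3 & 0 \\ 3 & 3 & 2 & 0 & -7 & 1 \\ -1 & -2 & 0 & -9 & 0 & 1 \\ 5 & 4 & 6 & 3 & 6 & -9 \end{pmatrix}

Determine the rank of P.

Row reduce to echelon form.
R3 ← R3 + (1/2)·R1: [0, 3/2, -1/2, 3/2, -13/2, 5]
R4 ← R4 − (1/6)·R1: [0, -3/2, 5/6, -19/2, -1/6, -1/3]
R5 ← R5 + (5/6)·R1: [0, 3/2, 11/6, 11/2, 41/6, -7/3]
R3 ← R3 + (3/2)·R2: [0, 0, -7/2, 3, -11, 5]
R4 ← R4 − (3/2)·R2: [0, 0, 23/6, -11, 13/3, -1/3]
R5 ← R5 + (3/2)·R2: [0, 0, -7/6, 7, 7/3, -7/3]
R4 ← R4 + (23/21)·R3: [0, 0, 0, -54/7, -54/7, 36/7]
R5 ← R5 − (1/3)·R3: [0, 0, 0, 6, 6, -4]
R5 ← R5 + (7/9)·R4: [0, 0, 0, 0, 0, 0]
Echelon form has 4 nonzero rows, so rank(P) = 4.

4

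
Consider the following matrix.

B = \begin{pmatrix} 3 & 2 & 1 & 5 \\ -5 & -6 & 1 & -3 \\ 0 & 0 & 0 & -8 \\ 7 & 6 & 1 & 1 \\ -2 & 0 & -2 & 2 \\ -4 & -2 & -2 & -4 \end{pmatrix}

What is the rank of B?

3

Row reduce to echelon form.
R2 ← R2 + (5/3)·R1: [0, -8/3, 8/3, 16/3]
R4 ← R4 − (7/3)·R1: [0, 4/3, -4/3, -32/3]
R5 ← R5 + (2/3)·R1: [0, 4/3, -4/3, 16/3]
R6 ← R6 + (4/3)·R1: [0, 2/3, -2/3, 8/3]
R4 ← R4 + (1/2)·R2: [0, 0, 0, -8]
R5 ← R5 + (1/2)·R2: [0, 0, 0, 8]
R6 ← R6 + (1/4)·R2: [0, 0, 0, 4]
R4 ← R4 − R3: [0, 0, 0, 0]
R5 ← R5 + R3: [0, 0, 0, 0]
R6 ← R6 + (1/2)·R3: [0, 0, 0, 0]
Echelon form has 3 nonzero rows, so rank(B) = 3.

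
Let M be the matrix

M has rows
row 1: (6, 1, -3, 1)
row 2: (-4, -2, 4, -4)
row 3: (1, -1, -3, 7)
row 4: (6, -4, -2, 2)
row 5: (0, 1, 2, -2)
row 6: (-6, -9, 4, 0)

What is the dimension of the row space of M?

Row reduce to echelon form.
R2 ← R2 + (2/3)·R1: [0, -4/3, 2, -10/3]
R3 ← R3 − (1/6)·R1: [0, -7/6, -5/2, 41/6]
R4 ← R4 − R1: [0, -5, 1, 1]
R6 ← R6 + R1: [0, -8, 1, 1]
R3 ← R3 − (7/8)·R2: [0, 0, -17/4, 39/4]
R4 ← R4 − (15/4)·R2: [0, 0, -13/2, 27/2]
R5 ← R5 + (3/4)·R2: [0, 0, 7/2, -9/2]
R6 ← R6 − (6)·R2: [0, 0, -11, 21]
R4 ← R4 − (26/17)·R3: [0, 0, 0, -24/17]
R5 ← R5 + (14/17)·R3: [0, 0, 0, 60/17]
R6 ← R6 − (44/17)·R3: [0, 0, 0, -72/17]
R5 ← R5 + (5/2)·R4: [0, 0, 0, 0]
R6 ← R6 − (3)·R4: [0, 0, 0, 0]
Echelon form has 4 nonzero rows, so rank(M) = 4.
The row space has dimension equal to the rank: 4.

4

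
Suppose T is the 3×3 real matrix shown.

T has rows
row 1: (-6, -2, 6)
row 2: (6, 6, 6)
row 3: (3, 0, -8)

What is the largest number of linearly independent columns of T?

Row reduce to echelon form.
R2 ← R2 + R1: [0, 4, 12]
R3 ← R3 + (1/2)·R1: [0, -1, -5]
R3 ← R3 + (1/4)·R2: [0, 0, -2]
Echelon form has 3 nonzero rows, so rank(T) = 3.
The rank gives the maximum number of linearly independent columns: 3.

3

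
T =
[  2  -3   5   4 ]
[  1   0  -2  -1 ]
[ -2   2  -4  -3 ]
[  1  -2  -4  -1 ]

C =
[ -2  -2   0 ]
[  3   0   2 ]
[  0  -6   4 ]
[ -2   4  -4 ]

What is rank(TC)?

2

First compute TC:
[[-21, -18,  -2],
 [  0,   6,  -4],
 [ 16,  16,   0],
 [ -6,  18, -16]]
Now row reduce the product.
R3 ← R3 + (16/21)·R1: [0, 16/7, -32/21]
R4 ← R4 − (2/7)·R1: [0, 162/7, -108/7]
R3 ← R3 − (8/21)·R2: [0, 0, 0]
R4 ← R4 − (27/7)·R2: [0, 0, 0]
2 nonzero rows, so rank(TC) = 2.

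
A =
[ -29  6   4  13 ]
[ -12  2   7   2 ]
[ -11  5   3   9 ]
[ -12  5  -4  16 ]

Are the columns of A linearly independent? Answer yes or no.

yes

Row reduce A to echelon form.
R2 ← R2 − (12/29)·R1: [0, -14/29, 155/29, -98/29]
R3 ← R3 − (11/29)·R1: [0, 79/29, 43/29, 118/29]
R4 ← R4 − (12/29)·R1: [0, 73/29, -164/29, 308/29]
R3 ← R3 + (79/14)·R2: [0, 0, 443/14, -15]
R4 ← R4 + (73/14)·R2: [0, 0, 311/14, -7]
R4 ← R4 − (311/443)·R3: [0, 0, 0, 1564/443]
4 pivots among 4 columns.
Every column is a pivot column, so the columns are linearly independent.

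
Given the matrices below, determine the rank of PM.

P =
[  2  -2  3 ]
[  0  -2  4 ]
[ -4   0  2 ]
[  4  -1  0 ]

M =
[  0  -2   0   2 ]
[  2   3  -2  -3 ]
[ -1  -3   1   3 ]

First compute PM:
[[ -7, -19,   7,  19],
 [ -8, -18,   8,  18],
 [ -2,   2,   2,  -2],
 [ -2, -11,   2,  11]]
Now row reduce the product.
R2 ← R2 − (8/7)·R1: [0, 26/7, 0, -26/7]
R3 ← R3 − (2/7)·R1: [0, 52/7, 0, -52/7]
R4 ← R4 − (2/7)·R1: [0, -39/7, 0, 39/7]
R3 ← R3 − (2)·R2: [0, 0, 0, 0]
R4 ← R4 + (3/2)·R2: [0, 0, 0, 0]
2 nonzero rows, so rank(PM) = 2.

2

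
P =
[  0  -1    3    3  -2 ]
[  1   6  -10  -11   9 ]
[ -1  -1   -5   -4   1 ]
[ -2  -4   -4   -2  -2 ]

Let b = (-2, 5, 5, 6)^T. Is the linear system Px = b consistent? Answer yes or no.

yes

Row reduce the augmented matrix [P | b].
Swap R1 ↔ R2
R3 ← R3 + R1: [0, 5, -15, -15, 10, 10]
R4 ← R4 + (2)·R1: [0, 8, -24, -24, 16, 16]
R3 ← R3 + (5)·R2: [0, 0, 0, 0, 0, 0]
R4 ← R4 + (8)·R2: [0, 0, 0, 0, 0, 0]
The echelon form has 2 nonzero rows, and every pivot lies in the first 5 columns, so rank(P) = rank([P|b]) = 2.
The system is consistent.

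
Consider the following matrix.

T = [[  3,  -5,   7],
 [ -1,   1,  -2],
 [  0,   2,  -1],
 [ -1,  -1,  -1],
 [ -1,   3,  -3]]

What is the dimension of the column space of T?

2

Row reduce to echelon form.
R2 ← R2 + (1/3)·R1: [0, -2/3, 1/3]
R4 ← R4 + (1/3)·R1: [0, -8/3, 4/3]
R5 ← R5 + (1/3)·R1: [0, 4/3, -2/3]
R3 ← R3 + (3)·R2: [0, 0, 0]
R4 ← R4 − (4)·R2: [0, 0, 0]
R5 ← R5 + (2)·R2: [0, 0, 0]
Echelon form has 2 nonzero rows, so rank(T) = 2.
The column space has dimension equal to the rank: 2.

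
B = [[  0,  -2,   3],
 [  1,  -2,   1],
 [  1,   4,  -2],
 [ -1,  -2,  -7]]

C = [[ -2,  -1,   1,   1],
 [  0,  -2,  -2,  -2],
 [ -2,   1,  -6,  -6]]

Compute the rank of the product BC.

First compute BC:
[[ -6,   7, -14, -14],
 [ -4,   4,  -1,  -1],
 [  2, -11,   5,   5],
 [ 16,  -2,  45,  45]]
Now row reduce the product.
R2 ← R2 − (2/3)·R1: [0, -2/3, 25/3, 25/3]
R3 ← R3 + (1/3)·R1: [0, -26/3, 1/3, 1/3]
R4 ← R4 + (8/3)·R1: [0, 50/3, 23/3, 23/3]
R3 ← R3 − (13)·R2: [0, 0, -108, -108]
R4 ← R4 + (25)·R2: [0, 0, 216, 216]
R4 ← R4 + (2)·R3: [0, 0, 0, 0]
3 nonzero rows, so rank(BC) = 3.

3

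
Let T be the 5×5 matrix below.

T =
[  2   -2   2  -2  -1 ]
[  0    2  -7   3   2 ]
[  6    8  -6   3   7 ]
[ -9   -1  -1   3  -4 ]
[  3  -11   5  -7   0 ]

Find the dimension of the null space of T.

0

Row reduce to echelon form.
R3 ← R3 − (3)·R1: [0, 14, -12, 9, 10]
R4 ← R4 + (9/2)·R1: [0, -10, 8, -6, -17/2]
R5 ← R5 − (3/2)·R1: [0, -8, 2, -4, 3/2]
R3 ← R3 − (7)·R2: [0, 0, 37, -12, -4]
R4 ← R4 + (5)·R2: [0, 0, -27, 9, 3/2]
R5 ← R5 + (4)·R2: [0, 0, -26, 8, 19/2]
R4 ← R4 + (27/37)·R3: [0, 0, 0, 9/37, -105/74]
R5 ← R5 + (26/37)·R3: [0, 0, 0, -16/37, 495/74]
R5 ← R5 + (16/9)·R4: [0, 0, 0, 0, 25/6]
5 nonzero rows, so rank(T) = 5.
T has 5 columns; by rank–nullity, nullity = 5 − 5 = 0.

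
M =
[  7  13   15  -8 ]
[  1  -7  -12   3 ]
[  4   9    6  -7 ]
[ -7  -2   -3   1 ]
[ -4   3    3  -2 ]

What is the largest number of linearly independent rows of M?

3

Row reduce to echelon form.
R2 ← R2 − (1/7)·R1: [0, -62/7, -99/7, 29/7]
R3 ← R3 − (4/7)·R1: [0, 11/7, -18/7, -17/7]
R4 ← R4 + R1: [0, 11, 12, -7]
R5 ← R5 + (4/7)·R1: [0, 73/7, 81/7, -46/7]
R3 ← R3 + (11/62)·R2: [0, 0, -315/62, -105/62]
R4 ← R4 + (77/62)·R2: [0, 0, -345/62, -115/62]
R5 ← R5 + (73/62)·R2: [0, 0, -315/62, -105/62]
R4 ← R4 − (23/21)·R3: [0, 0, 0, 0]
R5 ← R5 − R3: [0, 0, 0, 0]
Echelon form has 3 nonzero rows, so rank(M) = 3.
The rank gives the maximum number of linearly independent rows: 3.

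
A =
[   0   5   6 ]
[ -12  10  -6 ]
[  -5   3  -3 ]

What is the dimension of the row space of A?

3

Row reduce to echelon form.
Swap R1 ↔ R2
R3 ← R3 − (5/12)·R1: [0, -7/6, -1/2]
R3 ← R3 + (7/30)·R2: [0, 0, 9/10]
Echelon form has 3 nonzero rows, so rank(A) = 3.
The row space has dimension equal to the rank: 3.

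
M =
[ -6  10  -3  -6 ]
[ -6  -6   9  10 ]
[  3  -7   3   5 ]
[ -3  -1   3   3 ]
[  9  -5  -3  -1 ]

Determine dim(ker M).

Row reduce to echelon form.
R2 ← R2 − R1: [0, -16, 12, 16]
R3 ← R3 + (1/2)·R1: [0, -2, 3/2, 2]
R4 ← R4 − (1/2)·R1: [0, -6, 9/2, 6]
R5 ← R5 + (3/2)·R1: [0, 10, -15/2, -10]
R3 ← R3 − (1/8)·R2: [0, 0, 0, 0]
R4 ← R4 − (3/8)·R2: [0, 0, 0, 0]
R5 ← R5 + (5/8)·R2: [0, 0, 0, 0]
2 nonzero rows, so rank(M) = 2.
M has 4 columns; by rank–nullity, nullity = 4 − 2 = 2.

2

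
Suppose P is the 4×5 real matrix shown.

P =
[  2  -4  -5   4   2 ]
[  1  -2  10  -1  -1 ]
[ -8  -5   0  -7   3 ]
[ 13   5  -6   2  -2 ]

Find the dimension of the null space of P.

1

Row reduce to echelon form.
R2 ← R2 − (1/2)·R1: [0, 0, 25/2, -3, -2]
R3 ← R3 + (4)·R1: [0, -21, -20, 9, 11]
R4 ← R4 − (13/2)·R1: [0, 31, 53/2, -24, -15]
Swap R2 ↔ R3
R4 ← R4 + (31/21)·R2: [0, 0, -127/42, -75/7, 26/21]
R4 ← R4 + (127/525)·R3: [0, 0, 0, -286/25, 132/175]
4 nonzero rows, so rank(P) = 4.
P has 5 columns; by rank–nullity, nullity = 5 − 4 = 1.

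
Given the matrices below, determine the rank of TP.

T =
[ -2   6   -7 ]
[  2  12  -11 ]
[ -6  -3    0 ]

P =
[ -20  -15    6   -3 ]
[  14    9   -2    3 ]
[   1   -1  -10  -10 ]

2

First compute TP:
[[117,  91,  46,  94],
 [117,  89,  98, 140],
 [ 78,  63, -30,   9]]
Now row reduce the product.
R2 ← R2 − R1: [0, -2, 52, 46]
R3 ← R3 − (2/3)·R1: [0, 7/3, -182/3, -161/3]
R3 ← R3 + (7/6)·R2: [0, 0, 0, 0]
2 nonzero rows, so rank(TP) = 2.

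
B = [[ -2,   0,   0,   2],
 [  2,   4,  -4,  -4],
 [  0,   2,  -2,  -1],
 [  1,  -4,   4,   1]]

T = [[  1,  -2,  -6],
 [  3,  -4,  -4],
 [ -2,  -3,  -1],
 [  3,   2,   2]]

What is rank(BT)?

2

First compute BT:
[[  4,   8,  16],
 [ 10, -16, -32],
 [  7,  -4,  -8],
 [-16,   4,   8]]
Now row reduce the product.
R2 ← R2 − (5/2)·R1: [0, -36, -72]
R3 ← R3 − (7/4)·R1: [0, -18, -36]
R4 ← R4 + (4)·R1: [0, 36, 72]
R3 ← R3 − (1/2)·R2: [0, 0, 0]
R4 ← R4 + R2: [0, 0, 0]
2 nonzero rows, so rank(BT) = 2.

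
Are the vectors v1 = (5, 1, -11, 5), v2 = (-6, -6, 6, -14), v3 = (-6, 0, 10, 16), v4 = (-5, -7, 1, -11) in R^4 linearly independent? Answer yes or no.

Form the matrix with these vectors as rows and row reduce.
R2 ← R2 + (6/5)·R1: [0, -24/5, -36/5, -8]
R3 ← R3 + (6/5)·R1: [0, 6/5, -16/5, 22]
R4 ← R4 + R1: [0, -6, -10, -6]
R3 ← R3 + (1/4)·R2: [0, 0, -5, 20]
R4 ← R4 − (5/4)·R2: [0, 0, -1, 4]
R4 ← R4 − (1/5)·R3: [0, 0, 0, 0]
3 nonzero rows, so the 4 vectors span a space of dimension 3.
Since 3 < 4, the vectors are linearly dependent.

no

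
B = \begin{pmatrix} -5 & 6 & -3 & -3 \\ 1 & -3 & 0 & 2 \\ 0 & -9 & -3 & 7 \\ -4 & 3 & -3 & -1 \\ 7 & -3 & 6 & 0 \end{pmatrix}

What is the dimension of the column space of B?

2

Row reduce to echelon form.
R2 ← R2 + (1/5)·R1: [0, -9/5, -3/5, 7/5]
R4 ← R4 − (4/5)·R1: [0, -9/5, -3/5, 7/5]
R5 ← R5 + (7/5)·R1: [0, 27/5, 9/5, -21/5]
R3 ← R3 − (5)·R2: [0, 0, 0, 0]
R4 ← R4 − R2: [0, 0, 0, 0]
R5 ← R5 + (3)·R2: [0, 0, 0, 0]
Echelon form has 2 nonzero rows, so rank(B) = 2.
The column space has dimension equal to the rank: 2.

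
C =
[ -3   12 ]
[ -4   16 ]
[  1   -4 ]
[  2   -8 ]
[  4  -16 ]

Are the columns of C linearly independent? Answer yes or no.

no

Row reduce C to echelon form.
R2 ← R2 − (4/3)·R1: [0, 0]
R3 ← R3 + (1/3)·R1: [0, 0]
R4 ← R4 + (2/3)·R1: [0, 0]
R5 ← R5 + (4/3)·R1: [0, 0]
1 pivot among 2 columns.
Only 1 < 2 pivot columns, so the columns are linearly dependent.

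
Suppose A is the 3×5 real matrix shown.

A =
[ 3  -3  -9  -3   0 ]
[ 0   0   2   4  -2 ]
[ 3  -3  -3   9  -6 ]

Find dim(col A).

2

Row reduce to echelon form.
R3 ← R3 − R1: [0, 0, 6, 12, -6]
R3 ← R3 − (3)·R2: [0, 0, 0, 0, 0]
Echelon form has 2 nonzero rows, so rank(A) = 2.
The column space has dimension equal to the rank: 2.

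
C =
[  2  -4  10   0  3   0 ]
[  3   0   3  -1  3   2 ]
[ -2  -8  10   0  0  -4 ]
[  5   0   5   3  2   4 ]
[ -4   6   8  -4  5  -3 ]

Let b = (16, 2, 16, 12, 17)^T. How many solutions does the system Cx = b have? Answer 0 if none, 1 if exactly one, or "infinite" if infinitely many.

Row reduce the augmented matrix [C | b].
R2 ← R2 − (3/2)·R1: [0, 6, -12, -1, -3/2, 2, -22]
R3 ← R3 + R1: [0, -12, 20, 0, 3, -4, 32]
R4 ← R4 − (5/2)·R1: [0, 10, -20, 3, -11/2, 4, -28]
R5 ← R5 + (2)·R1: [0, -2, 28, -4, 11, -3, 49]
R3 ← R3 + (2)·R2: [0, 0, -4, -2, 0, 0, -12]
R4 ← R4 − (5/3)·R2: [0, 0, 0, 14/3, -3, 2/3, 26/3]
R5 ← R5 + (1/3)·R2: [0, 0, 24, -13/3, 21/2, -7/3, 125/3]
R5 ← R5 + (6)·R3: [0, 0, 0, -49/3, 21/2, -7/3, -91/3]
R5 ← R5 + (7/2)·R4: [0, 0, 0, 0, 0, 0, 0]
The echelon form has 4 nonzero rows, and every pivot lies in the first 6 columns, so rank(C) = rank([C|b]) = 4.
The system is consistent.
rank = 4 < 6 unknowns, so there are infinitely many solutions.

infinite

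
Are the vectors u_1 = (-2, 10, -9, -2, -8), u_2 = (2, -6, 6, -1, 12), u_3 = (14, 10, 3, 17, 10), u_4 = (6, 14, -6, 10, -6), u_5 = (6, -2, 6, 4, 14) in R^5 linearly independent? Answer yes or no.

Form the matrix with these vectors as rows and row reduce.
R2 ← R2 + R1: [0, 4, -3, -3, 4]
R3 ← R3 + (7)·R1: [0, 80, -60, 3, -46]
R4 ← R4 + (3)·R1: [0, 44, -33, 4, -30]
R5 ← R5 + (3)·R1: [0, 28, -21, -2, -10]
R3 ← R3 − (20)·R2: [0, 0, 0, 63, -126]
R4 ← R4 − (11)·R2: [0, 0, 0, 37, -74]
R5 ← R5 − (7)·R2: [0, 0, 0, 19, -38]
R4 ← R4 − (37/63)·R3: [0, 0, 0, 0, 0]
R5 ← R5 − (19/63)·R3: [0, 0, 0, 0, 0]
3 nonzero rows, so the 5 vectors span a space of dimension 3.
Since 3 < 5, the vectors are linearly dependent.

no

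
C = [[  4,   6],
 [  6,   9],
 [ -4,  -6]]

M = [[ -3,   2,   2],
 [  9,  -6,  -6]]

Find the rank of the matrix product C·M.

First compute CM:
[[ 42, -28, -28],
 [ 63, -42, -42],
 [-42,  28,  28]]
Now row reduce the product.
R2 ← R2 − (3/2)·R1: [0, 0, 0]
R3 ← R3 + R1: [0, 0, 0]
1 nonzero row, so rank(CM) = 1.

1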